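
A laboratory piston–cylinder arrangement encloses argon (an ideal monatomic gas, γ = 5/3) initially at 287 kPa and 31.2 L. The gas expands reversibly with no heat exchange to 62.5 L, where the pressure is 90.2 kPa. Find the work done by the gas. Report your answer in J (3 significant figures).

Adiabatic: W = (P₁V₁ − P₂V₂)/(γ − 1) with γ = 5/3.
P₁V₁ = 8954 J, P₂V₂ = 5638 J.
W = (8954 − 5638) / 0.6667 = 4975 J.

W ≈ 4980 J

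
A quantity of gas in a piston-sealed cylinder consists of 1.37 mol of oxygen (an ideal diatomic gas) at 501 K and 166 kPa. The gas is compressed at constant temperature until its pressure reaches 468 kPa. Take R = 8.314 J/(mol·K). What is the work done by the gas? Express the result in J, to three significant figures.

W ≈ -5910 J

Isothermal process: W = nRT ln(V₂/V₁) = nRT ln(P₁/P₂).
W = (1.37)(8.314)(501) × ln(166/468)
  = 5706 × ln(0.3547) = 5706 × -1.036
W_by_gas = -5915 J.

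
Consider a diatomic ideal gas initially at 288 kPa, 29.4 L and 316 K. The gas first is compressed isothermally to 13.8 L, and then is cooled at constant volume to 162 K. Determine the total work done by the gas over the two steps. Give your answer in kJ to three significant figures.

Step 1 (isothermal): W = P₁V₁ ln(V₂/V₁) = (8467) ln(13.8/29.4) = -6404 J.
Step 2 (isochoric): W = 0 (constant volume).
W_total = -6404 + 0 = -6404 J.

W_total ≈ -6.40 kJ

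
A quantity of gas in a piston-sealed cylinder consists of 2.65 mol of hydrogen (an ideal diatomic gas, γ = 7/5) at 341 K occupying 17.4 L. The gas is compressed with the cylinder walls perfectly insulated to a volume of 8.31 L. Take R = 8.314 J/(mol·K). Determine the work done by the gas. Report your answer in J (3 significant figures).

Adiabatic: TV^(γ−1) = const with γ = 7/5.
T₂ = T₁ (V₁/V₂)^(γ−1) = 341 × (17.4/8.31)^0.4 = 341 × 1.344 = 458.3 K.
W_by = nCᵥ(T₁ − T₂) = (2.65)(20.79)(341 − 458.3) = -6460 J.

W ≈ -6460 J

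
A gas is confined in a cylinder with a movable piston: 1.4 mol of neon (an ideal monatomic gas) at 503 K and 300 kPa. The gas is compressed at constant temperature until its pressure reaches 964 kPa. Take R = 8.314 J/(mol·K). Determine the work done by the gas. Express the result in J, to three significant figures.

W ≈ -6830 J

Isothermal process: W = nRT ln(V₂/V₁) = nRT ln(P₁/P₂).
W = (1.4)(8.314)(503) × ln(300/964)
  = 5855 × ln(0.3112) = 5855 × -1.167
W_by_gas = -6834 J.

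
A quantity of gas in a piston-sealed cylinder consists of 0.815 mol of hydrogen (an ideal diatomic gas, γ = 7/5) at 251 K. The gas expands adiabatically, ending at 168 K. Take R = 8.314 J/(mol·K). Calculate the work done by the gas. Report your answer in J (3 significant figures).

Adiabatic ⇒ Q = 0, so W_by = −ΔU = nCᵥ(T₁ − T₂).
Cᵥ = 5R/2 = 20.79 J/(mol·K).
W = (0.815)(20.79)(251 − 168) = 1406 J.

W ≈ 1410 J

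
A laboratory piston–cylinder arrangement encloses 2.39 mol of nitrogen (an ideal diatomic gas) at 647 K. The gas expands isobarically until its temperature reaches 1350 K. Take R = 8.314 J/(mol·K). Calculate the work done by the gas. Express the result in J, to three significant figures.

Isobaric: W = P ΔV = nR ΔT.
W = (2.39)(8.314)(1350 − 647) = 13969 J.

W ≈ 14000 J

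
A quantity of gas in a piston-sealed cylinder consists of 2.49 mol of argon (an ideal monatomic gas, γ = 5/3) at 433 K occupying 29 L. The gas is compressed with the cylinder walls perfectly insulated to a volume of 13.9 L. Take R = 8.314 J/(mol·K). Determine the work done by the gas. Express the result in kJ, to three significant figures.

Adiabatic: TV^(γ−1) = const with γ = 5/3.
T₂ = T₁ (V₁/V₂)^(γ−1) = 433 × (29/13.9)^0.667 = 433 × 1.633 = 707 K.
W_by = nCᵥ(T₁ − T₂) = (2.49)(12.47)(433 − 707) = -8508 J.

W ≈ -8.51 kJ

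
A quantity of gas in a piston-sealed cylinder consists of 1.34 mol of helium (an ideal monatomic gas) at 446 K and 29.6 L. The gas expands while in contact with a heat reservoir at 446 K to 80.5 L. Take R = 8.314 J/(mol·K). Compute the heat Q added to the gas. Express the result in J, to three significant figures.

Q ≈ 4970 J

Isothermal ⇒ ΔU = 0, so Q = W = nRT ln(V₂/V₁).
Q = (1.34)(8.314)(446) ln(80.5/29.6) = 4969 × 1 = 4971 J.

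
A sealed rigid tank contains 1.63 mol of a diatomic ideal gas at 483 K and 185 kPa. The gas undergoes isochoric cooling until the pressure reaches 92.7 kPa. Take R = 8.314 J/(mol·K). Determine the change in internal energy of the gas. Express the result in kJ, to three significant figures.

ΔU ≈ -8.16 kJ

Constant volume ⇒ W = 0, so Q = ΔU = nCᵥΔT with Cᵥ = 5R/2 = 20.79 J/(mol·K).
At constant V, T₂/T₁ = P₂/P₁ ⇒ ΔT = T₁(P₂/P₁ − 1) = 483·(92.7/185 − 1) = -241 K.
ΔU = (1.63)(20.79)(-241) = -8164 J.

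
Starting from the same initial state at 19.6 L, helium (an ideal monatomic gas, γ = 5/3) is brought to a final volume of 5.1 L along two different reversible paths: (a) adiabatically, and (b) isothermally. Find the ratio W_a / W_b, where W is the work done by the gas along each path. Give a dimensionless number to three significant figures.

Path (a) adiabatic: W = P₁V₁(1 − (V₁/V₂)^(γ−1))/(γ−1) → W_a/(P₁V₁) = -2.18.
Path (b) isothermal: W = P₁V₁ ln(V₂/V₁) → W_b/(P₁V₁) = -1.346.
W_a / W_b = -2.18 / -1.346 = 1.619.

W_a / W_b ≈ 1.62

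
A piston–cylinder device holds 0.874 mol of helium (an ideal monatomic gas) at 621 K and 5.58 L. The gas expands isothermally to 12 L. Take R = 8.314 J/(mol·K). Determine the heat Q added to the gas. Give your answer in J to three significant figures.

Isothermal ⇒ ΔU = 0, so Q = W = nRT ln(V₂/V₁).
Q = (0.874)(8.314)(621) ln(12/5.58) = 4512 × 0.7657 = 3455 J.

Q ≈ 3460 J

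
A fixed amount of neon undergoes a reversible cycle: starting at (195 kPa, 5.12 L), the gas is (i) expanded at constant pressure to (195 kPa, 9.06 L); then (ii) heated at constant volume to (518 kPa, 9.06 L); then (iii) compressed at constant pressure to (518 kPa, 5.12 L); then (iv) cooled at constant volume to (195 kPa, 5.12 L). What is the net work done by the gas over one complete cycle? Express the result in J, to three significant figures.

Constant-volume legs do no work.
W(i) = (195)(9.06 − 5.12) = 768.3 J; W(iii) = (518)(5.12 − 9.06) = -2041 J.
W_net = 768.3 − 2041 = -1273 J (the counter-clockwise enclosed area).

W_net ≈ -1270 J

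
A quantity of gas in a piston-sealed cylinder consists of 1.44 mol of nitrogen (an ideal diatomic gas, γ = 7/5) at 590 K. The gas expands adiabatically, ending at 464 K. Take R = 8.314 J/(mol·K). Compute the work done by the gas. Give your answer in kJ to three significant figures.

Adiabatic ⇒ Q = 0, so W_by = −ΔU = nCᵥ(T₁ − T₂).
Cᵥ = 5R/2 = 20.79 J/(mol·K).
W = (1.44)(20.79)(590 − 464) = 3771 J.

W ≈ 3.77 kJ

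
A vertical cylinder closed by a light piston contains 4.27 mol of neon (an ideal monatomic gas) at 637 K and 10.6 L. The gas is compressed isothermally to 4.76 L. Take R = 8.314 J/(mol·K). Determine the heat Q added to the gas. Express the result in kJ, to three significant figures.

Isothermal ⇒ ΔU = 0, so Q = W = nRT ln(V₂/V₁).
Q = (4.27)(8.314)(637) ln(4.76/10.6) = 22614 × -0.8006 = -18105 J.

Q ≈ -18.1 kJ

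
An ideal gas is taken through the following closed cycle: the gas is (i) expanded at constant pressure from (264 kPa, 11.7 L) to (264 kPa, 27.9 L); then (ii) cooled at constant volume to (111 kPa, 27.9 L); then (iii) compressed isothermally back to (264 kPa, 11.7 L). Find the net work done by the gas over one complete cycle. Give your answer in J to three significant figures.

W_net ≈ 1590 J

Leg (i): W = PΔV = (264)(27.9 − 11.7) = 4277 J.
Leg (ii): W = 0.
Leg (iii): W = PᵢVᵢ ln(V_f/Vᵢ) = (3097) ln(11.7/27.9) = -2691 J.
W_net = 4277 − 2691 = 1585 J.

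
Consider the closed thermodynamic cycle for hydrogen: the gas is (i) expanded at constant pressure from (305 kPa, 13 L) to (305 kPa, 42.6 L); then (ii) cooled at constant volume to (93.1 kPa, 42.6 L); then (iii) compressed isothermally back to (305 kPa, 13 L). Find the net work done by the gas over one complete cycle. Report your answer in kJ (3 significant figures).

W_net ≈ 4.32 kJ

Leg (i): W = PΔV = (305)(42.6 − 13) = 9028 J.
Leg (ii): W = 0.
Leg (iii): W = PᵢVᵢ ln(V_f/Vᵢ) = (3966) ln(13/42.6) = -4707 J.
W_net = 9028 − 4707 = 4321 J.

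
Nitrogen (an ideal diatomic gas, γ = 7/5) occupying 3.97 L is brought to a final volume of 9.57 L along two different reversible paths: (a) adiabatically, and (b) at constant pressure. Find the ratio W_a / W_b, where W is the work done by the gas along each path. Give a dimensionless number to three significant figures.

Path (a) adiabatic: W = P₁V₁(1 − (V₁/V₂)^(γ−1))/(γ−1) → W_a/(P₁V₁) = 0.7417.
Path (b) isobaric: W = P₁(V₂ − V₁) → W_b/(P₁V₁) = 1.411.
W_a / W_b = 0.7417 / 1.411 = 0.5258.

W_a / W_b ≈ 0.526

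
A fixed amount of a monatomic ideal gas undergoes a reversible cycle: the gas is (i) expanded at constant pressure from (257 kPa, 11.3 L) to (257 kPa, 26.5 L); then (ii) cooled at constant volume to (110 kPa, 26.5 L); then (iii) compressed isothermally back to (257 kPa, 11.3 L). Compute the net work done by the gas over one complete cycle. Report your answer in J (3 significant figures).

W_net ≈ 1420 J

Leg (i): W = PΔV = (257)(26.5 − 11.3) = 3906 J.
Leg (ii): W = 0.
Leg (iii): W = PᵢVᵢ ln(V_f/Vᵢ) = (2915) ln(11.3/26.5) = -2485 J.
W_net = 3906 − 2485 = 1422 J.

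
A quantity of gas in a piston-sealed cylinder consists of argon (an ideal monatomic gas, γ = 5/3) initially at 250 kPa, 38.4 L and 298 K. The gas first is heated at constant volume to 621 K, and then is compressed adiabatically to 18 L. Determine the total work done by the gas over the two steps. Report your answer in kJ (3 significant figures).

Step 1 (isochoric): W = 0 (constant volume).
After step 1: P = 521 kPa (V unchanged).
Step 2 (adiabatic): W = (P₁V₁ − P₂V₂)/(γ−1) = (20005 − 33153)/0.667 = -19721 J.
W_total = 0 − 19721 = -19721 J.

W_total ≈ -19.7 kJ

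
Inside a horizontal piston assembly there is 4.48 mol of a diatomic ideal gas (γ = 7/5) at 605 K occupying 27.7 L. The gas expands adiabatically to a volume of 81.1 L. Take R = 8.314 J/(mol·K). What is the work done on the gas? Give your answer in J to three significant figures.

Adiabatic: TV^(γ−1) = const with γ = 7/5.
T₂ = T₁ (V₁/V₂)^(γ−1) = 605 × (27.7/81.1)^0.4 = 605 × 0.6507 = 393.7 K.
W_by = nCᵥ(T₁ − T₂) = (4.48)(20.79)(605 − 393.7) = 19678 J.
Work on gas = −W_by = -19678 J.

W ≈ -19700 J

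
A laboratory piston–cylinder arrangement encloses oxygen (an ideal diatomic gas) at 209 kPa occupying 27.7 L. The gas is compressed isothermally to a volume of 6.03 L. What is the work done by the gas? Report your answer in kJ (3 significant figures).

Isothermal: W = nRT ln(V₂/V₁) = P₁V₁ ln(V₂/V₁).
P₁V₁ = (209 kPa)(27.7 L) = 5789 J.
W = 5789 × ln(6.03/27.7) = 5789 × -1.525
W_by_gas = -8827 J.

W ≈ -8.83 kJ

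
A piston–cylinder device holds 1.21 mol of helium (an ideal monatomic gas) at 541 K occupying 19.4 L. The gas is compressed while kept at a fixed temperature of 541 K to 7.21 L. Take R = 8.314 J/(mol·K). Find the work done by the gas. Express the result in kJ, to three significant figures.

W ≈ -5.39 kJ

Isothermal: W = nRT ln(V₂/V₁).
W = (1.21)(8.314)(541) × ln(7.21/19.4)
  = 5442 × -0.9898
W_by_gas = -5387 J.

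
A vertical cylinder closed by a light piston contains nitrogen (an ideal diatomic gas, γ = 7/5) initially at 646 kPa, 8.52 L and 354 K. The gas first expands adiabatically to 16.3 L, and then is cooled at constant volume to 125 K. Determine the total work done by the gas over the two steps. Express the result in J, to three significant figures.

W_total ≈ 3140 J

Step 1 (adiabatic): W = (P₁V₁ − P₂V₂)/(γ−1) = (5504 − 4246)/0.4 = 3145 J.
Step 2 (isochoric): W = 0 (constant volume).
W_total = 3145 + 0 = 3145 J.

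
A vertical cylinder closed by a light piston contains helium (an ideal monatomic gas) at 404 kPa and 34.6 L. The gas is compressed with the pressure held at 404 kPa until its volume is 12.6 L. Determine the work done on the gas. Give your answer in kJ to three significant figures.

Isobaric: W = P ΔV.
W = (404 kPa)(12.6 − 34.6 L) = (404)(-22) = -8888 J.
Work on gas = −W_by = 8888 J.

W ≈ 8.89 kJ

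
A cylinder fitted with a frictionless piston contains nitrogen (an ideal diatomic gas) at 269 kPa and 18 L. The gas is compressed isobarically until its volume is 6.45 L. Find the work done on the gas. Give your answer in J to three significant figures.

Isobaric: W = P ΔV.
W = (269 kPa)(6.45 − 18 L) = (269)(-11.55) = -3107 J.
Work on gas = −W_by = 3107 J.

W ≈ 3110 J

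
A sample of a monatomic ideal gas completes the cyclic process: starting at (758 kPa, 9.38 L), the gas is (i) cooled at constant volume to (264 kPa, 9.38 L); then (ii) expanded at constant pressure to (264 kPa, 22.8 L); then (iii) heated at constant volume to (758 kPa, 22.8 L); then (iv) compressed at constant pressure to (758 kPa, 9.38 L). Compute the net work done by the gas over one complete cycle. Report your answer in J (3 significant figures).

Constant-volume legs do no work.
W(ii) = (264)(22.8 − 9.38) = 3543 J; W(iv) = (758)(9.38 − 22.8) = -10172 J.
W_net = 3543 − 10172 = -6629 J (the counter-clockwise enclosed area).

W_net ≈ -6630 J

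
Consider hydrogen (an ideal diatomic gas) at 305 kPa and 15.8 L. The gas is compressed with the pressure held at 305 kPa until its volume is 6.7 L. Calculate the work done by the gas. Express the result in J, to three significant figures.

W ≈ -2780 J

Isobaric: W = P ΔV.
W = (305 kPa)(6.7 − 15.8 L) = (305)(-9.1) = -2776 J.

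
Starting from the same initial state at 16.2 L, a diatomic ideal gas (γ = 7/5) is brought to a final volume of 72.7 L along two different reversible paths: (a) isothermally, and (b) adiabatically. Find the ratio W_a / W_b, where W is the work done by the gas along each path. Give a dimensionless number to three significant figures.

W_a / W_b ≈ 1.33

Path (a) isothermal: W = P₁V₁ ln(V₂/V₁) → W_a/(P₁V₁) = 1.501.
Path (b) adiabatic: W = P₁V₁(1 − (V₁/V₂)^(γ−1))/(γ−1) → W_b/(P₁V₁) = 1.129.
W_a / W_b = 1.501 / 1.129 = 1.33.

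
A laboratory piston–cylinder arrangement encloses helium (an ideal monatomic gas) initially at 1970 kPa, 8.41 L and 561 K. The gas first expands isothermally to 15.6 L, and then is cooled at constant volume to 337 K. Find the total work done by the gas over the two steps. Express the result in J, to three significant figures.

W_total ≈ 10200 J

Step 1 (isothermal): W = P₁V₁ ln(V₂/V₁) = (16568) ln(15.6/8.41) = 10236 J.
Step 2 (isochoric): W = 0 (constant volume).
W_total = 10236 + 0 = 10236 J.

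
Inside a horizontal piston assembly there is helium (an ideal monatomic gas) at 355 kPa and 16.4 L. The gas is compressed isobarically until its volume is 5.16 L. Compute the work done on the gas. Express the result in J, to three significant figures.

W ≈ 3990 J

Isobaric: W = P ΔV.
W = (355 kPa)(5.16 − 16.4 L) = (355)(-11.24) = -3990 J.
Work on gas = −W_by = 3990 J.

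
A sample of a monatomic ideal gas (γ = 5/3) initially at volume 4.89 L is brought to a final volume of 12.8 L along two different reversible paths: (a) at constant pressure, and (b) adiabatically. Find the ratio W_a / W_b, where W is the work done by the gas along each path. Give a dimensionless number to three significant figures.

Path (a) isobaric: W = P₁(V₂ − V₁) → W_a/(P₁V₁) = 1.618.
Path (b) adiabatic: W = P₁V₁(1 − (V₁/V₂)^(γ−1))/(γ−1) → W_b/(P₁V₁) = 0.7102.
W_a / W_b = 1.618 / 0.7102 = 2.277.

W_a / W_b ≈ 2.28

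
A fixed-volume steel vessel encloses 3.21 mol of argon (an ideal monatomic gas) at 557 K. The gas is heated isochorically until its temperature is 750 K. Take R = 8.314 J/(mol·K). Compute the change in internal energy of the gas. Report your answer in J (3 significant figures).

Constant volume ⇒ W = 0, so Q = ΔU = nCᵥΔT with Cᵥ = 3R/2 = 12.47 J/(mol·K).
ΔU = (3.21)(12.47)(750 − 557) = 7726 J.

ΔU ≈ 7730 J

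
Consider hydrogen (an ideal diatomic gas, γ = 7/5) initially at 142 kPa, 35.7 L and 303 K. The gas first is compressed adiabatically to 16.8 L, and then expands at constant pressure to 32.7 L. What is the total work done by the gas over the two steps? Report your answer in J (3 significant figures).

Step 1 (adiabatic): W = (P₁V₁ − P₂V₂)/(γ−1) = (5069 − 6853)/0.4 = -4460 J.
After step 1: P = 407.9 kPa, V = 16.8 L, T = 409.6 K.
Step 2 (isobaric): W = PΔV = (407.9 kPa)(32.7 − 16.8 L) = 6486 J.
W_total = -4460 + 6486 = 2026 J.

W_total ≈ 2030 J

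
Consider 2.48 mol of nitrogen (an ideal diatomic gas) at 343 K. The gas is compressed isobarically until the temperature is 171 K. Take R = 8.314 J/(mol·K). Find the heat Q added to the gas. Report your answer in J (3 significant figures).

Isobaric: W = nRΔT = (2.48)(8.314)(-172) = -3546 J.
ΔU = nCᵥΔT with Cᵥ = 5R/2: ΔU = (2.48)(20.79)(-172) = -8866 J.
Q = ΔU + W = -8866 − 3546 = -12412 J.

Q ≈ -12400 J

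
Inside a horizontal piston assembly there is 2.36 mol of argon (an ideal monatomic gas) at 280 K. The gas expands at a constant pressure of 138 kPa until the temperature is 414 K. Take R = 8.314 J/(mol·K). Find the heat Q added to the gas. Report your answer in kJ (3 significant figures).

Isobaric: W = nRΔT = (2.36)(8.314)(134) = 2629 J.
ΔU = nCᵥΔT with Cᵥ = 3R/2: ΔU = (2.36)(12.47)(134) = 3944 J.
Q = ΔU + W = 3944 + 2629 = 6573 J.

Q ≈ 6.57 kJ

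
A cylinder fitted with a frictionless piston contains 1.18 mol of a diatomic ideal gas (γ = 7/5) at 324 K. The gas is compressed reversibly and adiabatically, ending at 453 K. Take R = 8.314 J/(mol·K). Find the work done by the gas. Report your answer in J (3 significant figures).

Adiabatic ⇒ Q = 0, so W_by = −ΔU = nCᵥ(T₁ − T₂).
Cᵥ = 5R/2 = 20.79 J/(mol·K).
W = (1.18)(20.79)(324 − 453) = -3164 J.

W ≈ -3160 J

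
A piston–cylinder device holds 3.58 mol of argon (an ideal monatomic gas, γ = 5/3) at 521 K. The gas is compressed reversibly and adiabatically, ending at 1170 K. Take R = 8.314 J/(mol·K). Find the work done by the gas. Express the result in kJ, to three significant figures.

W ≈ -29.0 kJ

Adiabatic ⇒ Q = 0, so W_by = −ΔU = nCᵥ(T₁ − T₂).
Cᵥ = 3R/2 = 12.47 J/(mol·K).
W = (3.58)(12.47)(521 − 1170) = -28975 J.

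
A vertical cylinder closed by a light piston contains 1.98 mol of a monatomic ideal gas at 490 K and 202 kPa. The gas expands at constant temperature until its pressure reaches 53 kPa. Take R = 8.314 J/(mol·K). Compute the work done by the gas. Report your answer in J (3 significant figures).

Isothermal process: W = nRT ln(V₂/V₁) = nRT ln(P₁/P₂).
W = (1.98)(8.314)(490) × ln(202/53)
  = 8066 × ln(3.811) = 8066 × 1.338
W_by_gas = 10792 J.

W ≈ 10800 J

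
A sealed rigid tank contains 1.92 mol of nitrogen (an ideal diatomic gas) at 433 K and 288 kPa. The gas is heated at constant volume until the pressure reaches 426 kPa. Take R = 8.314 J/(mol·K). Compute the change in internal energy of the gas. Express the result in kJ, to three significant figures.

Constant volume ⇒ W = 0, so Q = ΔU = nCᵥΔT with Cᵥ = 5R/2 = 20.79 J/(mol·K).
At constant V, T₂/T₁ = P₂/P₁ ⇒ ΔT = T₁(P₂/P₁ − 1) = 433·(426/288 − 1) = 207.5 K.
ΔU = (1.92)(20.79)(207.5) = 8280 J.

ΔU ≈ 8.28 kJ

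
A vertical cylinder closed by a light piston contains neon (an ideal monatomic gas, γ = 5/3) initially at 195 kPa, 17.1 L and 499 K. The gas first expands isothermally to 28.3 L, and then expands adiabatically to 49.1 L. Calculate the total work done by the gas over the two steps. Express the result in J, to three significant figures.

W_total ≈ 3220 J

Step 1 (isothermal): W = P₁V₁ ln(V₂/V₁) = (3335) ln(28.3/17.1) = 1680 J.
After step 1: P = 117.8 kPa, V = 28.3 L, T = 499 K.
Step 2 (adiabatic): W = (P₁V₁ − P₂V₂)/(γ−1) = (3335 − 2309)/0.667 = 1538 J.
W_total = 1680 + 1538 = 3218 J.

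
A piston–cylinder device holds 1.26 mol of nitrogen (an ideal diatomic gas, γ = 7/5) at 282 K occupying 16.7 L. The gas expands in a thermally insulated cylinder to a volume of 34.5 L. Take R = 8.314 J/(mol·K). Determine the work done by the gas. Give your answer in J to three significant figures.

W ≈ 1860 J

Adiabatic: TV^(γ−1) = const with γ = 7/5.
T₂ = T₁ (V₁/V₂)^(γ−1) = 282 × (16.7/34.5)^0.4 = 282 × 0.7481 = 211 K.
W_by = nCᵥ(T₁ − T₂) = (1.26)(20.79)(282 − 211) = 1860 J.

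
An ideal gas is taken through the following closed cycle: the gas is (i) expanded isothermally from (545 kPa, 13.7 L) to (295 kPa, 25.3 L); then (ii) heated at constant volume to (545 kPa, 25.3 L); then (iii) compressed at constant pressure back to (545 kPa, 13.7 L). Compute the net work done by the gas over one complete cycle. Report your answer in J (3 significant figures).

Leg (i): W = PᵢVᵢ ln(V_f/Vᵢ) = (7466) ln(25.3/13.7) = 4580 J.
Leg (ii): W = 0.
Leg (iii): W = PΔV = (545)(13.7 − 25.3) = -6322 J.
W_net = 4580 − 6322 = -1742 J.

W_net ≈ -1740 J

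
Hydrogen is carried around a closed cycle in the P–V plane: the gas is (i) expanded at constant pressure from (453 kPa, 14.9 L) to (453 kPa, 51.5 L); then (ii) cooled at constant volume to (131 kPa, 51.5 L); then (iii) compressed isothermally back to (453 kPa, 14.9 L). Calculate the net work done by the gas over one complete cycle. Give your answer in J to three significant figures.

Leg (i): W = PΔV = (453)(51.5 − 14.9) = 16580 J.
Leg (ii): W = 0.
Leg (iii): W = PᵢVᵢ ln(V_f/Vᵢ) = (6746) ln(14.9/51.5) = -8367 J.
W_net = 16580 − 8367 = 8213 J.

W_net ≈ 8210 J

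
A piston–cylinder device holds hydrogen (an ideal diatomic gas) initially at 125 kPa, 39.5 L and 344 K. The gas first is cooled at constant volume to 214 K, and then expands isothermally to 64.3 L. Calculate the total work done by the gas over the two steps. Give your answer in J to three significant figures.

Step 1 (isochoric): W = 0 (constant volume).
After step 1: P = 77.76 kPa (V unchanged).
Step 2 (isothermal): W = P₁V₁ ln(V₂/V₁) = (3072) ln(64.3/39.5) = 1497 J.
W_total = 0 + 1497 = 1497 J.

W_total ≈ 1500 J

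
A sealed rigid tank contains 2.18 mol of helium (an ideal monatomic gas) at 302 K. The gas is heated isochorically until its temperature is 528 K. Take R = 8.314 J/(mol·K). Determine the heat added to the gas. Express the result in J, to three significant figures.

Q ≈ 6140 J

Constant volume ⇒ W = 0, so Q = ΔU = nCᵥΔT with Cᵥ = 3R/2 = 12.47 J/(mol·K).
ΔU = (2.18)(12.47)(528 − 302) = 6144 J.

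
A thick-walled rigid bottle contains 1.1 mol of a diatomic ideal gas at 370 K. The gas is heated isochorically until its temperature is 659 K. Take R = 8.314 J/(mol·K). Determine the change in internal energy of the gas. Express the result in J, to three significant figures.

Constant volume ⇒ W = 0, so Q = ΔU = nCᵥΔT with Cᵥ = 5R/2 = 20.79 J/(mol·K).
ΔU = (1.1)(20.79)(659 − 370) = 6608 J.

ΔU ≈ 6610 J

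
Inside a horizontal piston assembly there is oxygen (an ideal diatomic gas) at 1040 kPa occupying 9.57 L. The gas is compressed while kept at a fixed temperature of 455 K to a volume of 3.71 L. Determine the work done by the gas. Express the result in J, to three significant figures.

W ≈ -9430 J

Isothermal: W = nRT ln(V₂/V₁) = P₁V₁ ln(V₂/V₁).
P₁V₁ = (1040 kPa)(9.57 L) = 9953 J.
W = 9953 × ln(3.71/9.57) = 9953 × -0.9476
W_by_gas = -9431 J.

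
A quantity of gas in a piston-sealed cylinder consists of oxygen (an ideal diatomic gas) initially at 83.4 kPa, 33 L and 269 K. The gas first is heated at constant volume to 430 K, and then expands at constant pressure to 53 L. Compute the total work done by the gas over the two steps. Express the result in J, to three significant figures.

W_total ≈ 2670 J

Step 1 (isochoric): W = 0 (constant volume).
After step 1: P = 133.3 kPa (V unchanged).
Step 2 (isobaric): W = PΔV = (133.3 kPa)(53 − 33 L) = 2666 J.
W_total = 0 + 2666 = 2666 J.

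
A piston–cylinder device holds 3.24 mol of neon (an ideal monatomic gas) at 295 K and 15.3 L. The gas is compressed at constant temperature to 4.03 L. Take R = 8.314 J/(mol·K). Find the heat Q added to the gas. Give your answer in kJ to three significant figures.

Isothermal ⇒ ΔU = 0, so Q = W = nRT ln(V₂/V₁).
Q = (3.24)(8.314)(295) ln(4.03/15.3) = 7947 × -1.334 = -10601 J.

Q ≈ -10.6 kJ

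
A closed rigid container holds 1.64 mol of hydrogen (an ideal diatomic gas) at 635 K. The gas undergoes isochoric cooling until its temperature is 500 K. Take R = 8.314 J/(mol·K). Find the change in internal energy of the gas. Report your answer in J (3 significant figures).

Constant volume ⇒ W = 0, so Q = ΔU = nCᵥΔT with Cᵥ = 5R/2 = 20.79 J/(mol·K).
ΔU = (1.64)(20.79)(500 − 635) = -4602 J.

ΔU ≈ -4600 J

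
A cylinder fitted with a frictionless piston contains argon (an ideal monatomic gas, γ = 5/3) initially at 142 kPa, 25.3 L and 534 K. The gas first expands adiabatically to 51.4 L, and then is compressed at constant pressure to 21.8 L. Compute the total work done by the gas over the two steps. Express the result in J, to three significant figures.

Step 1 (adiabatic): W = (P₁V₁ − P₂V₂)/(γ−1) = (3593 − 2240)/0.667 = 2029 J.
After step 1: P = 43.57 kPa, V = 51.4 L, T = 332.9 K.
Step 2 (isobaric): W = PΔV = (43.57 kPa)(21.8 − 51.4 L) = -1290 J.
W_total = 2029 − 1290 = 739.7 J.

W_total ≈ 740 J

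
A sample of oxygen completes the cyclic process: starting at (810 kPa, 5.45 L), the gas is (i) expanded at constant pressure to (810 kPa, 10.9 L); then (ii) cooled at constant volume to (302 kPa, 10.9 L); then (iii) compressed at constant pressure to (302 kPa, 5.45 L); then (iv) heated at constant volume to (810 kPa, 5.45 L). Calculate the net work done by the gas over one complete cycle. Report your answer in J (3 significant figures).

W_net ≈ 2770 J

Constant-volume legs do no work.
W(i) = (810)(10.9 − 5.45) = 4414 J; W(iii) = (302)(5.45 − 10.9) = -1646 J.
W_net = 4414 − 1646 = 2769 J (the clockwise enclosed area).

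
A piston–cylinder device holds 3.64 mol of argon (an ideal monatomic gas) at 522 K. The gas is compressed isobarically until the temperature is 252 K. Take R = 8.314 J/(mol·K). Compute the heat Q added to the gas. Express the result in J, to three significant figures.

Q ≈ -20400 J

Isobaric: W = nRΔT = (3.64)(8.314)(-270) = -8171 J.
ΔU = nCᵥΔT with Cᵥ = 3R/2: ΔU = (3.64)(12.47)(-270) = -12256 J.
Q = ΔU + W = -12256 − 8171 = -20427 J.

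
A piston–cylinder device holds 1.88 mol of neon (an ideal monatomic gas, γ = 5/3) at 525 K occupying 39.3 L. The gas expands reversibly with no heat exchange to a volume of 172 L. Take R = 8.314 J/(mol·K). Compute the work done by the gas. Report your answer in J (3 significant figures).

Adiabatic: TV^(γ−1) = const with γ = 5/3.
T₂ = T₁ (V₁/V₂)^(γ−1) = 525 × (39.3/172)^0.667 = 525 × 0.3737 = 196.2 K.
W_by = nCᵥ(T₁ − T₂) = (1.88)(12.47)(525 − 196.2) = 7708 J.

W ≈ 7710 J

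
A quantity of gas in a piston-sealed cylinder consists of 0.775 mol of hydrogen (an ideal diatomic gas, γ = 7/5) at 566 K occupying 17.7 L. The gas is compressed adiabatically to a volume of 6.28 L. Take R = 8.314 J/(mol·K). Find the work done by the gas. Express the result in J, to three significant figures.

W ≈ -4680 J

Adiabatic: TV^(γ−1) = const with γ = 7/5.
T₂ = T₁ (V₁/V₂)^(γ−1) = 566 × (17.7/6.28)^0.4 = 566 × 1.514 = 856.7 K.
W_by = nCᵥ(T₁ − T₂) = (0.775)(20.79)(566 − 856.7) = -4682 J.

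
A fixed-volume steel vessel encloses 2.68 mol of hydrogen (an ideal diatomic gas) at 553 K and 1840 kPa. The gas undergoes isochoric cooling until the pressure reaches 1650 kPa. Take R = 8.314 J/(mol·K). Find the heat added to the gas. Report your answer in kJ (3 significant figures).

Q ≈ -3.18 kJ

Constant volume ⇒ W = 0, so Q = ΔU = nCᵥΔT with Cᵥ = 5R/2 = 20.79 J/(mol·K).
At constant V, T₂/T₁ = P₂/P₁ ⇒ ΔT = T₁(P₂/P₁ − 1) = 553·(1650/1840 − 1) = -57.1 K.
ΔU = (2.68)(20.79)(-57.1) = -3181 J.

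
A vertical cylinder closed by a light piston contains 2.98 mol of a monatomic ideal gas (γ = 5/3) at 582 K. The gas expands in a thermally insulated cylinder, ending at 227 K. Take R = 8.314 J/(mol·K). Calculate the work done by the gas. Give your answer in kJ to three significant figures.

W ≈ 13.2 kJ

Adiabatic ⇒ Q = 0, so W_by = −ΔU = nCᵥ(T₁ − T₂).
Cᵥ = 3R/2 = 12.47 J/(mol·K).
W = (2.98)(12.47)(582 − 227) = 13193 J.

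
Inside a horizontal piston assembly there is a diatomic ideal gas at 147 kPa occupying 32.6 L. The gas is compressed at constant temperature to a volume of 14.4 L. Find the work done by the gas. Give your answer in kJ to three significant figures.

W ≈ -3.92 kJ

Isothermal: W = nRT ln(V₂/V₁) = P₁V₁ ln(V₂/V₁).
P₁V₁ = (147 kPa)(32.6 L) = 4792 J.
W = 4792 × ln(14.4/32.6) = 4792 × -0.8171
W_by_gas = -3916 J.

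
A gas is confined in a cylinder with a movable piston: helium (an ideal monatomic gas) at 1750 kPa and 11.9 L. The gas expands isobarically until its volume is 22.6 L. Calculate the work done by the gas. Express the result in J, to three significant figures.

W ≈ 18700 J

Isobaric: W = P ΔV.
W = (1750 kPa)(22.6 − 11.9 L) = (1750)(10.7) = 18725 J.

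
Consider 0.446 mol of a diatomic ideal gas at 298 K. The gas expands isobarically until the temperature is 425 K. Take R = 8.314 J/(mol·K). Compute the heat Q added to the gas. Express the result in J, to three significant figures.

Q ≈ 1650 J

Isobaric: W = nRΔT = (0.446)(8.314)(127) = 470.9 J.
ΔU = nCᵥΔT with Cᵥ = 5R/2: ΔU = (0.446)(20.79)(127) = 1177 J.
Q = ΔU + W = 1177 + 470.9 = 1648 J.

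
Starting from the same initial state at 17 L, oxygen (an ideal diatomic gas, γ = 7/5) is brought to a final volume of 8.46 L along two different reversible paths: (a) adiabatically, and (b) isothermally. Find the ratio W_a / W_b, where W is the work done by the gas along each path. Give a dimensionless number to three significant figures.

W_a / W_b ≈ 1.15

Path (a) adiabatic: W = P₁V₁(1 − (V₁/V₂)^(γ−1))/(γ−1) → W_a/(P₁V₁) = -0.805.
Path (b) isothermal: W = P₁V₁ ln(V₂/V₁) → W_b/(P₁V₁) = -0.6979.
W_a / W_b = -0.805 / -0.6979 = 1.154.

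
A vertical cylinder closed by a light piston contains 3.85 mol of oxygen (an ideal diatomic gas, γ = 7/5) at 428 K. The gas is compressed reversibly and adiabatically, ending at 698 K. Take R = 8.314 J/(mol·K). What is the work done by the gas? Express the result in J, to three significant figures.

Adiabatic ⇒ Q = 0, so W_by = −ΔU = nCᵥ(T₁ − T₂).
Cᵥ = 5R/2 = 20.79 J/(mol·K).
W = (3.85)(20.79)(428 − 698) = -21606 J.

W ≈ -21600 J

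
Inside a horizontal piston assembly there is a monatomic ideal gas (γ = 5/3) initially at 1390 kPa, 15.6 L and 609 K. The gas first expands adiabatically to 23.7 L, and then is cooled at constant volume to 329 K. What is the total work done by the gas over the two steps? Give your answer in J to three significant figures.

W_total ≈ 7910 J

Step 1 (adiabatic): W = (P₁V₁ − P₂V₂)/(γ−1) = (21684 − 16408)/0.667 = 7914 J.
Step 2 (isochoric): W = 0 (constant volume).
W_total = 7914 + 0 = 7914 J.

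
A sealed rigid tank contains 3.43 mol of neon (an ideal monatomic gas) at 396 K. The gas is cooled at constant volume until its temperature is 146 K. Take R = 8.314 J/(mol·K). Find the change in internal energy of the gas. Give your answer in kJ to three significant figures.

ΔU ≈ -10.7 kJ

Constant volume ⇒ W = 0, so Q = ΔU = nCᵥΔT with Cᵥ = 3R/2 = 12.47 J/(mol·K).
ΔU = (3.43)(12.47)(146 − 396) = -10694 J.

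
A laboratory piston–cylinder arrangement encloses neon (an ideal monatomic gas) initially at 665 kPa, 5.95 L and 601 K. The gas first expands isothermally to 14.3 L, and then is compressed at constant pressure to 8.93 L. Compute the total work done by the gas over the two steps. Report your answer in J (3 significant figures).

Step 1 (isothermal): W = P₁V₁ ln(V₂/V₁) = (3957) ln(14.3/5.95) = 3470 J.
After step 1: P = 276.7 kPa, V = 14.3 L, T = 601 K.
Step 2 (isobaric): W = PΔV = (276.7 kPa)(8.93 − 14.3 L) = -1486 J.
W_total = 3470 − 1486 = 1984 J.

W_total ≈ 1980 J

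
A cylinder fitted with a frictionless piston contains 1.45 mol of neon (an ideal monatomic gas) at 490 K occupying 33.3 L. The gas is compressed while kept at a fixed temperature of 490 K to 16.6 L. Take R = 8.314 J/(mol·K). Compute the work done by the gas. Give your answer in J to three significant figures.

Isothermal: W = nRT ln(V₂/V₁).
W = (1.45)(8.314)(490) × ln(16.6/33.3)
  = 5907 × -0.6962
W_by_gas = -4112 J.

W ≈ -4110 J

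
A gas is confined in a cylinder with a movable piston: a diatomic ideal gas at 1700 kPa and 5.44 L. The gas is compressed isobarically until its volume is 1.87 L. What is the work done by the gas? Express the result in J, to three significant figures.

Isobaric: W = P ΔV.
W = (1700 kPa)(1.87 − 5.44 L) = (1700)(-3.57) = -6069 J.

W ≈ -6070 J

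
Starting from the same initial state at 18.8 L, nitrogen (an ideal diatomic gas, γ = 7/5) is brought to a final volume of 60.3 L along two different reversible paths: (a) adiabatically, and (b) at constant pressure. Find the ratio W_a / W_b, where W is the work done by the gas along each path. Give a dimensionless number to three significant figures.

Path (a) adiabatic: W = P₁V₁(1 − (V₁/V₂)^(γ−1))/(γ−1) → W_a/(P₁V₁) = 0.9315.
Path (b) isobaric: W = P₁(V₂ − V₁) → W_b/(P₁V₁) = 2.207.
W_a / W_b = 0.9315 / 2.207 = 0.422.

W_a / W_b ≈ 0.422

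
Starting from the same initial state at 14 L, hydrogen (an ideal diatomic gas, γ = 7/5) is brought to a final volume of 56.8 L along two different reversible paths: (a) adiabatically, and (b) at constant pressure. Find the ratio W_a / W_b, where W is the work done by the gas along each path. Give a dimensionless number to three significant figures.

W_a / W_b ≈ 0.351

Path (a) adiabatic: W = P₁V₁(1 − (V₁/V₂)^(γ−1))/(γ−1) → W_a/(P₁V₁) = 1.072.
Path (b) isobaric: W = P₁(V₂ − V₁) → W_b/(P₁V₁) = 3.057.
W_a / W_b = 1.072 / 3.057 = 0.3507.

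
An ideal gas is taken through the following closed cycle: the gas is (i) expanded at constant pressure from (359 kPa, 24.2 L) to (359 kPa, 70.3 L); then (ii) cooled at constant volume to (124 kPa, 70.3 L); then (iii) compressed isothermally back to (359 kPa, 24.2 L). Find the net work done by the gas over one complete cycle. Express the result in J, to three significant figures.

Leg (i): W = PΔV = (359)(70.3 − 24.2) = 16550 J.
Leg (ii): W = 0.
Leg (iii): W = PᵢVᵢ ln(V_f/Vᵢ) = (8717) ln(24.2/70.3) = -9296 J.
W_net = 16550 − 9296 = 7254 J.

W_net ≈ 7250 J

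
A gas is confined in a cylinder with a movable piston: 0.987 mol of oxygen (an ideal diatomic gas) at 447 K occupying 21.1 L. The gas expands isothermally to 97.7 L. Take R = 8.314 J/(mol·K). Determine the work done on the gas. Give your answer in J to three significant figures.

Isothermal: W = nRT ln(V₂/V₁).
W = (0.987)(8.314)(447) × ln(97.7/21.1)
  = 3668 × 1.533
W_by_gas = 5622 J; work on gas = −W_by = -5622 J.

W ≈ -5620 J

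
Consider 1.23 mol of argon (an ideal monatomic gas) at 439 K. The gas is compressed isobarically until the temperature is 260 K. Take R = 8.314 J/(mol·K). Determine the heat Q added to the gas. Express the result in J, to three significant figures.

Isobaric: W = nRΔT = (1.23)(8.314)(-179) = -1830 J.
ΔU = nCᵥΔT with Cᵥ = 3R/2: ΔU = (1.23)(12.47)(-179) = -2746 J.
Q = ΔU + W = -2746 − 1830 = -4576 J.

Q ≈ -4580 J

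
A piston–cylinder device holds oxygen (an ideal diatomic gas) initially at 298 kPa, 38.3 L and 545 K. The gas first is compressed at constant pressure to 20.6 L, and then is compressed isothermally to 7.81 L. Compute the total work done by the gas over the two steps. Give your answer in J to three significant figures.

W_total ≈ -11200 J

Step 1 (isobaric): W = PΔV = (298 kPa)(20.6 − 38.3 L) = -5275 J.
After step 1: P = 298 kPa, V = 20.6 L, T = 293.1 K.
Step 2 (isothermal): W = P₁V₁ ln(V₂/V₁) = (6139) ln(7.81/20.6) = -5954 J.
W_total = -5275 − 5954 = -11229 J.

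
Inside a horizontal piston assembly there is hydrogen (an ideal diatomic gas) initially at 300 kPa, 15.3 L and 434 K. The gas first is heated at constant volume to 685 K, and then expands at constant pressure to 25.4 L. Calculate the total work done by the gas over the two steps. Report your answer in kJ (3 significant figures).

W_total ≈ 4.78 kJ

Step 1 (isochoric): W = 0 (constant volume).
After step 1: P = 473.5 kPa (V unchanged).
Step 2 (isobaric): W = PΔV = (473.5 kPa)(25.4 − 15.3 L) = 4782 J.
W_total = 0 + 4782 = 4782 J.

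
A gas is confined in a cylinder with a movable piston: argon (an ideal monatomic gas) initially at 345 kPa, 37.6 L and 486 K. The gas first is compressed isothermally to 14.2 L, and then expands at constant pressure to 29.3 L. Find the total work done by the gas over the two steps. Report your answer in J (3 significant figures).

Step 1 (isothermal): W = P₁V₁ ln(V₂/V₁) = (12972) ln(14.2/37.6) = -12632 J.
After step 1: P = 913.5 kPa, V = 14.2 L, T = 486 K.
Step 2 (isobaric): W = PΔV = (913.5 kPa)(29.3 − 14.2 L) = 13794 J.
W_total = -12632 + 13794 = 1163 J.

W_total ≈ 1160 J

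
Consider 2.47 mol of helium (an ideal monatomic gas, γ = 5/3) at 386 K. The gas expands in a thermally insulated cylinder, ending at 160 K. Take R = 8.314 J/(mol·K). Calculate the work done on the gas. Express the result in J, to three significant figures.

Adiabatic ⇒ Q = 0, so W_by = −ΔU = nCᵥ(T₁ − T₂).
Cᵥ = 3R/2 = 12.47 J/(mol·K).
W = (2.47)(12.47)(386 − 160) = 6962 J.
Work on gas = −W_by = -6962 J.

W ≈ -6960 J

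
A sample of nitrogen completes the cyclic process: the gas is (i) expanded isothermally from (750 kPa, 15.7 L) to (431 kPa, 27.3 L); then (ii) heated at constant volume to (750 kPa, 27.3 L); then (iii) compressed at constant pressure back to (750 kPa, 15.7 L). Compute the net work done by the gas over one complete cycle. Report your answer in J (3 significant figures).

W_net ≈ -2190 J

Leg (i): W = PᵢVᵢ ln(V_f/Vᵢ) = (11775) ln(27.3/15.7) = 6514 J.
Leg (ii): W = 0.
Leg (iii): W = PΔV = (750)(15.7 − 27.3) = -8700 J.
W_net = 6514 − 8700 = -2186 J.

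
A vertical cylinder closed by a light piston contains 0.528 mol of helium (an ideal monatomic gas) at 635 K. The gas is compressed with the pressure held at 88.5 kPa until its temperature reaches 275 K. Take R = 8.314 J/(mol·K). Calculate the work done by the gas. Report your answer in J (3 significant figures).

W ≈ -1580 J

Isobaric: W = P ΔV = nR ΔT.
W = (0.528)(8.314)(275 − 635) = -1580 J.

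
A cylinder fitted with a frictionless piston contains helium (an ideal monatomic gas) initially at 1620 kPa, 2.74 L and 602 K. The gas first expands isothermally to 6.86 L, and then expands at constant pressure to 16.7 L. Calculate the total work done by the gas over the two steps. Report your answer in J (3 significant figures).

W_total ≈ 10400 J

Step 1 (isothermal): W = P₁V₁ ln(V₂/V₁) = (4439) ln(6.86/2.74) = 4074 J.
After step 1: P = 647.1 kPa, V = 6.86 L, T = 602 K.
Step 2 (isobaric): W = PΔV = (647.1 kPa)(16.7 − 6.86 L) = 6367 J.
W_total = 4074 + 6367 = 10441 J.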